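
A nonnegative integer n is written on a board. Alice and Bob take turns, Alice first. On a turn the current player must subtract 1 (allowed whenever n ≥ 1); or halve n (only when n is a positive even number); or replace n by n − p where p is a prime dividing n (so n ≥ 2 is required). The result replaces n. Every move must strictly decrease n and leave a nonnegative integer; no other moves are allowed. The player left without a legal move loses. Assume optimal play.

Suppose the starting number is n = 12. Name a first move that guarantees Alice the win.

Move to 9.

Positions with no move are L. A position that does have a move is losing for the player to move precisely when every available move leads to a winning position for the opponent. Fill in the labels:
n=0: no move → L
n=1: W (go to 0, an L position)
n=2: W (go to 0, an L position)
n=3: W (go to 0, an L position)
n=4: L (options 2(W), 3(W) are all W)
n=5: W (go to 0, an L position)
n=6: W (go to 4, an L position)
n=7: W (go to 0, an L position)
n=8: W (go to 4, an L position)
n=9: L (options 6(W), 8(W) are all W)
n=10: W (go to 9, an L position)
n=11: W (go to 0, an L position)
n=12: W (go to 9, an L position)
From 12, the L positions reachable in one move are: 9.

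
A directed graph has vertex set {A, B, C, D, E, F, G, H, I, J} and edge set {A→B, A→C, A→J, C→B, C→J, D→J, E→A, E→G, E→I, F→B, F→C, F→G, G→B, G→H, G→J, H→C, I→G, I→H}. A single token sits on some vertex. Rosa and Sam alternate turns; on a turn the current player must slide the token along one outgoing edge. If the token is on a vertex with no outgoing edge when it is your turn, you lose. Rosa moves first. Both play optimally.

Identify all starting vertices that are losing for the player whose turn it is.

B, E, H, J

Work bottom-up. With no move the player to move loses. Otherwise the position is W if at least one move leads to an L position for the opponent, and L if every move leads to a W.
Every edge goes from a vertex to one that appears earlier in the order J, B, C, A, H, G, F, D, I, E, so processing vertices in that order labels each vertex after all of its successors.
J: no outgoing edge → L
B: no outgoing edge → L
C: →B(L), so W
A: →B(L), so W
H: →C(W) only, which is W, so L
G: →H(L), so W
F: →B(L), so W
D: →J(L), so W
I: →H(L), so W
E: →I(W), G(W), A(W) — all W, so L
Reading off the rows marked L gives the requested list; there are 4 such vertices.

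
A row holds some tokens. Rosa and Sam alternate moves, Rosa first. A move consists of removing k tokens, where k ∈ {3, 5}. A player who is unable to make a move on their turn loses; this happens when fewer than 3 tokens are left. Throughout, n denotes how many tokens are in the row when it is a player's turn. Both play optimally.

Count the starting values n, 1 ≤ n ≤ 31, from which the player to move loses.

11

Work bottom-up. With no move the player to move loses. Otherwise the position is W if at least one move leads to an L position for the opponent, and L if every move leads to a W.
n=0: no move → L
n=1: no move → L
n=2: no move → L
n=3: →0(L), so W
n=4: →1(L), so W
n=5: →2(L), so W
n=6: →1(L), so W
n=7: →2(L), so W
n=8: →5(W), 3(W) — all W, so L
n=9: →6(W), 4(W) — all W, so L
n=10: →7(W), 5(W) — all W, so L
n=11: →8(L), so W
n=12: →9(L), so W
n=13: →10(L), so W
n=14: →9(L), so W
n=15: →10(L), so W
n=16: →13(W), 11(W) — all W, so L
n=17: →14(W), 12(W) — all W, so L
n=18: →15(W), 13(W) — all W, so L
n=19: →16(L), so W
n=20: →17(L), so W
n=21: →18(L), so W
n=22: →17(L), so W
n=23: →18(L), so W
n=24: →21(W), 19(W) — all W, so L
n=25: →22(W), 20(W) — all W, so L
n=26: →23(W), 21(W) — all W, so L
n=27: →24(L), so W
n=28: →25(L), so W
n=29: →26(L), so W
n=30: →25(L), so W
n=31: →26(L), so W
L entries with 1 ≤ n ≤ 31 (n=0 is outside the asked range and is not counted): n = 1, 2, 8, 9, 10, 16, 17, 18, 24, 25, 26; that makes 11.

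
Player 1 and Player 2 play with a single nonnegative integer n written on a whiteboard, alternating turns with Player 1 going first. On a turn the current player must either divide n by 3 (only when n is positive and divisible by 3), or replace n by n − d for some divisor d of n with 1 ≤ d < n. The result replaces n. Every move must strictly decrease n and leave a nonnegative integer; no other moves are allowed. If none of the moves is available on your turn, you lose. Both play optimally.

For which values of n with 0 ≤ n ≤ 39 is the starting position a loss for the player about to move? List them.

0, 1, 4, 7, 9, 11, 13, 15, 17, 19, 23, 25, 28, 31, 36

Label each position W (a win for the player to move) or L (a loss). A position with no legal move is L; any other position is W exactly when some move reaches an L, and L when every move reaches a W.
n=0: no move → L
n=1: no move → L
n=2: W (go to 1, an L position)
n=3: W (go to 1, an L position)
n=4: L (options 2(W), 3(W) are all W)
n=5: W (go to 4, an L position)
n=6: W (go to 4, an L position)
n=7: L (sole option 6(W) is W)
n=8: W (go to 4, an L position)
n=9: L (options 3(W), 6(W), 8(W) are all W)
n=10: W (go to 9, an L position)
n=11: L (sole option 10(W) is W)
n=12: W (go to 4, an L position)
n=13: L (sole option 12(W) is W)
n=14: W (go to 7, an L position)
n=15: L (options 5(W), 10(W), 12(W), 14(W) are all W)
n=16: W (go to 15, an L position)
n=17: L (sole option 16(W) is W)
n=18: W (go to 9, an L position)
n=19: L (sole option 18(W) is W)
n=20: W (go to 15, an L position)
n=21: W (go to 7, an L position)
n=22: W (go to 11, an L position)
n=23: L (sole option 22(W) is W)
n=24: W (go to 23, an L position)
n=25: L (options 20(W), 24(W) are all W)
n=26: W (go to 13, an L position)
n=27: W (go to 9, an L position)
n=28: L (options 14(W), 21(W), 24(W), 26(W), 27(W) are all W)
n=29: W (go to 28, an L position)
n=30: W (go to 15, an L position)
n=31: L (sole option 30(W) is W)
n=32: W (go to 28, an L position)
n=33: W (go to 11, an L position)
n=34: W (go to 17, an L position)
n=35: W (go to 28, an L position)
n=36: L (options 12(W), 18(W), 24(W), 27(W), 30(W), 32(W), 33(W), 34(W), 35(W) are all W)
n=37: W (go to 36, an L position)
n=38: W (go to 19, an L position)
n=39: W (go to 13, an L position)
The losing starting values of n are exactly the entries labelled L in this table (15 of them).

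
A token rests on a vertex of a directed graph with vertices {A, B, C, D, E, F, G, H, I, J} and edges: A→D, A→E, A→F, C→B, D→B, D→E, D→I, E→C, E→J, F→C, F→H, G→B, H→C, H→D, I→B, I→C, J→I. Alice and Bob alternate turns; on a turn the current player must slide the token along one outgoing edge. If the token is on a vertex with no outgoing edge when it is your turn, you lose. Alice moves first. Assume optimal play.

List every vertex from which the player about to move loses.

A, B, H, J

Classify positions by backward induction: terminal positions (no move available) are L. From any other position, the mover wins iff some move reaches an L.
Every edge goes from a vertex to one that appears earlier in the order B, C, I, J, G, E, D, H, F, A, so processing vertices in that order labels each vertex after all of its successors.
B: no outgoing edge → L
C: W (go to B, an L position)
I: W (go to B, an L position)
J: L (sole option I(W) is W)
G: W (go to B, an L position)
E: W (go to J, an L position)
D: W (go to B, an L position)
H: L (options D(W), C(W) are all W)
F: W (go to H, an L position)
A: L (options F(W), D(W), E(W) are all W)
The losing starting vertices are exactly the entries labelled L in this table (4 of them).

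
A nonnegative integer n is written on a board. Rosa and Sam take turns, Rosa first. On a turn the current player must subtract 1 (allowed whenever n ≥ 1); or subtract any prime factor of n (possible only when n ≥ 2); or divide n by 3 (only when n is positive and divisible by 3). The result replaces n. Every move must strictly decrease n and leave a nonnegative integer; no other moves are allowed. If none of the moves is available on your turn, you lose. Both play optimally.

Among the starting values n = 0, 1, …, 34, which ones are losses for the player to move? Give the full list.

Work bottom-up. With no move the player to move loses. Otherwise the position is W if at least one move leads to an L position for the opponent, and L if every move leads to a W.
n=0: no move → L
n=1: →0(L), so W
n=2: →0(L), so W
n=3: →0(L), so W
n=4: →2(W), 3(W) — all W, so L
n=5: →0(L), so W
n=6: →4(L), so W
n=7: →0(L), so W
n=8: →6(W), 7(W) — all W, so L
n=9: →8(L), so W
n=10: →8(L), so W
n=11: →0(L), so W
n=12: →4(L), so W
n=13: →0(L), so W
n=14: →7(W), 12(W), 13(W) — all W, so L
n=15: →14(L), so W
n=16: →14(L), so W
n=17: →0(L), so W
n=18: →6(W), 15(W), 16(W), 17(W) — all W, so L
n=19: →0(L), so W
n=20: →18(L), so W
n=21: →14(L), so W
n=22: →11(W), 20(W), 21(W) — all W, so L
n=23: →0(L), so W
n=24: →8(L), so W
n=25: →20(W), 24(W) — all W, so L
n=26: →25(L), so W
n=27: →9(W), 24(W), 26(W) — all W, so L
n=28: →27(L), so W
n=29: →0(L), so W
n=30: →25(L), so W
n=31: →0(L), so W
n=32: →30(W), 31(W) — all W, so L
n=33: →22(L), so W
n=34: →32(L), so W
The losing starting values of n are exactly the entries labelled L in this table (9 of them).

0, 4, 8, 14, 18, 22, 25, 27, 32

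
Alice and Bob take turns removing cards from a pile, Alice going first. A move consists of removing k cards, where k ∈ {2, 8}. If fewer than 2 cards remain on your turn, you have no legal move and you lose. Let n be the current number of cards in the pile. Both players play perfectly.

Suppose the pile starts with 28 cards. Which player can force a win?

Positions with no move are L. A position that does have a move is losing for the player to move precisely when every available move leads to a winning position for the opponent. Fill in the labels:
n=0: no move → L
n=1: no move → L
n=2: W (go to 0, an L position)
n=3: W (go to 1, an L position)
n=4: L (sole option 2(W) is W)
n=5: L (sole option 3(W) is W)
n=6: W (go to 4, an L position)
n=7: W (go to 5, an L position)
n=8: W (go to 0, an L position)
n=9: W (go to 1, an L position)
n=10: L (options 8(W), 2(W) are all W)
n=11: L (options 9(W), 3(W) are all W)
n=12: W (go to 10, an L position)
n=13: W (go to 11, an L position)
n=14: L (options 12(W), 6(W) are all W)
n=15: L (options 13(W), 7(W) are all W)
n=16: W (go to 14, an L position)
n=17: W (go to 15, an L position)
n=18: W (go to 10, an L position)
n=19: W (go to 11, an L position)
n=20: L (options 18(W), 12(W) are all W)
n=21: L (options 19(W), 13(W) are all W)
n=22: W (go to 20, an L position)
n=23: W (go to 21, an L position)
n=24: L (options 22(W), 16(W) are all W)
n=25: L (options 23(W), 17(W) are all W)
n=26: W (go to 24, an L position)
n=27: W (go to 25, an L position)
n=28: W (go to 20, an L position)
The starting position 28 is W: Alice should remove 8, leaving 20, handing over an L position.

Alice wins.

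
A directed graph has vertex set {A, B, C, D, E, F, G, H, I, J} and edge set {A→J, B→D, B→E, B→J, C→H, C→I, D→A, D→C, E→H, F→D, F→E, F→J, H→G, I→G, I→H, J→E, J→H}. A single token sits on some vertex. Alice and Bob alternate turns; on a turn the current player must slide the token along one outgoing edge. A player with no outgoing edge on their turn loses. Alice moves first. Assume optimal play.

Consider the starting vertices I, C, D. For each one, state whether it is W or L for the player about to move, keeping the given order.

Work bottom-up. With no move the player to move loses. Otherwise the position is W if at least one move leads to an L position for the opponent, and L if every move leads to a W.
Every edge goes from a vertex to one that appears earlier in the order G, H, E, J, I, A, C, D, B, F, so processing vertices in that order labels each vertex after all of its successors.
G: no outgoing edge → L
H: can move to G, which is L ⇒ W
E: the only move is to H(W), a W ⇒ L
J: can move to E, which is L ⇒ W
I: can move to G, which is L ⇒ W
A: the only move is to J(W), a W ⇒ L
C: moves to I(W), H(W); every one is W ⇒ L
D: can move to C, which is L ⇒ W
B: can move to E, which is L ⇒ W
F: can move to E, which is L ⇒ W

I: W, C: L, D: W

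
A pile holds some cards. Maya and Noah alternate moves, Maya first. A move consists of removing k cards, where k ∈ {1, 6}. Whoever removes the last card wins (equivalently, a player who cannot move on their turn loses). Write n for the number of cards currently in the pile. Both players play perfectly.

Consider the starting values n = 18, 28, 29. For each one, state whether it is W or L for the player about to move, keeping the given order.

Classify positions by backward induction: terminal positions (no move available) are L. From any other position, the mover wins iff some move reaches an L.
n=0: no move → L
n=1: →0(L), so W
n=2: →1(W) only, which is W, so L
n=3: →2(L), so W
n=4: →3(W) only, which is W, so L
n=5: →4(L), so W
n=6: →0(L), so W
n=7: →6(W), 1(W) — all W, so L
n=8: →7(L), so W
n=9: →8(W), 3(W) — all W, so L
n=10: →9(L), so W
n=11: →10(W), 5(W) — all W, so L
n=12: →11(L), so W
n=13: →7(L), so W
n=14: →13(W), 8(W) — all W, so L
n=15: →14(L), so W
n=16: →15(W), 10(W) — all W, so L
n=17: →16(L), so W
n=18: →17(W), 12(W) — all W, so L
n=19: →18(L), so W
n=20: →14(L), so W
n=21: →20(W), 15(W) — all W, so L
n=22: →21(L), so W
n=23: →22(W), 17(W) — all W, so L
n=24: →23(L), so W
n=25: →24(W), 19(W) — all W, so L
n=26: →25(L), so W
n=27: →21(L), so W
n=28: →27(W), 22(W) — all W, so L
n=29: →28(L), so W

18: L, 28: L, 29: W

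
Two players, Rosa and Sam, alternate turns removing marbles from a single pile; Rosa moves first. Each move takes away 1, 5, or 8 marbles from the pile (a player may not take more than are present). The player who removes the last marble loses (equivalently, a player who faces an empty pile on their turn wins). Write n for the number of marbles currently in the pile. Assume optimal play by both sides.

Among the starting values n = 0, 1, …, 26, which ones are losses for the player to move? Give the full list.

Work bottom-up. With no move the player to move wins. Otherwise the position is W if at least one move leads to an L position for the opponent, and L if every move leads to a W.
n=0: no move; the opponent has just taken the last marble and therefore loses → W
n=1: the only move is to 0(W), a W ⇒ L
n=2: can move to 1, which is L ⇒ W
n=3: the only move is to 2(W), a W ⇒ L
n=4: can move to 3, which is L ⇒ W
n=5: moves to 4(W), 0(W); every one is W ⇒ L
n=6: can move to 5, which is L ⇒ W
n=7: moves to 6(W), 2(W); every one is W ⇒ L
n=8: can move to 7, which is L ⇒ W
n=9: can move to 1, which is L ⇒ W
n=10: can move to 5, which is L ⇒ W
n=11: can move to 3, which is L ⇒ W
n=12: can move to 7, which is L ⇒ W
n=13: can move to 5, which is L ⇒ W
n=14: moves to 13(W), 9(W), 6(W); every one is W ⇒ L
n=15: can move to 14, which is L ⇒ W
n=16: moves to 15(W), 11(W), 8(W); every one is W ⇒ L
n=17: can move to 16, which is L ⇒ W
n=18: moves to 17(W), 13(W), 10(W); every one is W ⇒ L
n=19: can move to 18, which is L ⇒ W
n=20: moves to 19(W), 15(W), 12(W); every one is W ⇒ L
n=21: can move to 20, which is L ⇒ W
n=22: can move to 14, which is L ⇒ W
n=23: can move to 18, which is L ⇒ W
n=24: can move to 16, which is L ⇒ W
n=25: can move to 20, which is L ⇒ W
n=26: can move to 18, which is L ⇒ W
The losing starting values of n are exactly the entries labelled L in this table (8 of them).

1, 3, 5, 7, 14, 16, 18, 20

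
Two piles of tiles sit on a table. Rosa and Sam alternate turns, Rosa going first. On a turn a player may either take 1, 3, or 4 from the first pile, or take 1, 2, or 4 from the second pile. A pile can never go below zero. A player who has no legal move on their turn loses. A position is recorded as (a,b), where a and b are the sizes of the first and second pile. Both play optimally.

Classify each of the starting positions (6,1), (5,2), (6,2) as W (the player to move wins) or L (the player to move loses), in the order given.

Compute win/loss labels from the base case upward. A position with no move is L. Any other position is W if it can reach an L in one move, else L.
No move ever increases a pile, so every position that can arise here has a ≤ 6 and b ≤ 2; it is enough to label the cells with 0 ≤ a ≤ 6 and 0 ≤ b ≤ 2.
Every move lowers a or b (never raises either), so fill the grid row by row in increasing a, and left to right within a row: each cell's successors are then already labelled.
      b=0  b=1  b=2
a=0:    L    W    W
a=1:    W    L    W
a=2:    L    W    W
a=3:    W    L    W
a=4:    W    W    L
a=5:    W    W    W
a=6:    W    W    L
Cells with no legal move (terminal, hence L): (0,0).
The remaining L cells, each justified by listing all of its moves:
(1,1): only reaches (0,1)(W), (1,0)(W), all W → L
(2,0): only reaches (1,0)(W), which is W → L
(3,1): only reaches (2,1)(W), (0,1)(W), (3,0)(W), all W → L
(4,2): only reaches (3,2)(W), (1,2)(W), (0,2)(W), (4,1)(W), (4,0)(W), all W → L
(6,2): only reaches (5,2)(W), (3,2)(W), (2,2)(W), (6,1)(W), (6,0)(W), all W → L
Every other cell has at least one move into one of the L cells above, so it is W.
(6,1): the move to (3,1) reaches an L cell, so W
(5,2): the move to (4,2) reaches an L cell, so W
(6,2): one of the L cells justified above, so L

(6,1): W, (5,2): W, (6,2): L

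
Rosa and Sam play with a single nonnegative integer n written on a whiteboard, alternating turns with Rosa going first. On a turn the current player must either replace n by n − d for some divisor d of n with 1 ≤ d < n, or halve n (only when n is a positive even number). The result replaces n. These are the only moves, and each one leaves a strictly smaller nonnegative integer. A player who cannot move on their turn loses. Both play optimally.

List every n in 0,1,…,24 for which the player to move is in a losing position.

Build the W/L table. Terminal = L. A non-terminal position is W if it has a move to some L; otherwise it is L.
n=0: no move → L
n=1: no move → L
n=2: →1(L), so W
n=3: →2(W) only, which is W, so L
n=4: →3(L), so W
n=5: →4(W) only, which is W, so L
n=6: →3(L), so W
n=7: →6(W) only, which is W, so L
n=8: →7(L), so W
n=9: →6(W), 8(W) — all W, so L
n=10: →5(L), so W
n=11: →10(W) only, which is W, so L
n=12: →9(L), so W
n=13: →12(W) only, which is W, so L
n=14: →7(L), so W
n=15: →10(W), 12(W), 14(W) — all W, so L
n=16: →15(L), so W
n=17: →16(W) only, which is W, so L
n=18: →9(L), so W
n=19: →18(W) only, which is W, so L
n=20: →15(L), so W
n=21: →14(W), 18(W), 20(W) — all W, so L
n=22: →11(L), so W
n=23: →22(W) only, which is W, so L
n=24: →21(L), so W
Reading off the rows marked L gives the requested list; there are 13 such values of n.

0, 1, 3, 5, 7, 9, 11, 13, 15, 17, 19, 21, 23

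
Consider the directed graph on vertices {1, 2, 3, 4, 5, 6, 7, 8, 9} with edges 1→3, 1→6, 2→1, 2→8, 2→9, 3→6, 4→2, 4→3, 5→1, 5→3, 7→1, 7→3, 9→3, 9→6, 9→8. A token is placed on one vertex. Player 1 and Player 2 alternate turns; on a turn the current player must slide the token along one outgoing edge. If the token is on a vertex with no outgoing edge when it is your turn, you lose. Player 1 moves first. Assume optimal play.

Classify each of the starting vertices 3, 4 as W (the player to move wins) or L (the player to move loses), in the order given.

3: W, 4: L

Positions with no move are L. A position that does have a move is losing for the player to move precisely when every available move leads to a winning position for the opponent. Fill in the labels:
Every edge goes from a vertex to one that appears earlier in the order 6, 8, 3, 9, 1, 2, 7, 5, 4, so processing vertices in that order labels each vertex after all of its successors.
6: no outgoing edge → L
8: no outgoing edge → L
3: can move to 6, which is L ⇒ W
9: can move to 8, which is L ⇒ W
1: can move to 6, which is L ⇒ W
2: can move to 8, which is L ⇒ W
7: moves to 1(W), 3(W); every one is W ⇒ L
5: moves to 1(W), 3(W); every one is W ⇒ L
4: moves to 2(W), 3(W); every one is W ⇒ L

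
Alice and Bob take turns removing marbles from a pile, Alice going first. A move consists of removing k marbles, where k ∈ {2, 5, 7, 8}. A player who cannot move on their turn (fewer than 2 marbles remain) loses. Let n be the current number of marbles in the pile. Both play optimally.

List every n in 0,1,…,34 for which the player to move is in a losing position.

Label each position W (a win for the player to move) or L (a loss). A position with no legal move is L; any other position is W exactly when some move reaches an L, and L when every move reaches a W.
n=0: no move → L
n=1: no move → L
n=2: reaches L-position 0 → W
n=3: reaches L-position 1 → W
n=4: only reaches 2(W), which is W → L
n=5: reaches L-position 0 → W
n=6: reaches L-position 4 → W
n=7: reaches L-position 0 → W
n=8: reaches L-position 1 → W
n=9: reaches L-position 4 → W
n=10: only reaches 8(W), 5(W), 3(W), 2(W), all W → L
n=11: reaches L-position 4 → W
n=12: reaches L-position 10 → W
n=13: only reaches 11(W), 8(W), 6(W), 5(W), all W → L
n=14: only reaches 12(W), 9(W), 7(W), 6(W), all W → L
n=15: reaches L-position 13 → W
n=16: reaches L-position 14 → W
n=17: reaches L-position 10 → W
n=18: reaches L-position 13 → W
n=19: reaches L-position 14 → W
n=20: reaches L-position 13 → W
n=21: reaches L-position 14 → W
n=22: reaches L-position 14 → W
n=23: only reaches 21(W), 18(W), 16(W), 15(W), all W → L
n=24: only reaches 22(W), 19(W), 17(W), 16(W), all W → L
n=25: reaches L-position 23 → W
n=26: reaches L-position 24 → W
n=27: only reaches 25(W), 22(W), 20(W), 19(W), all W → L
n=28: reaches L-position 23 → W
n=29: reaches L-position 27 → W
n=30: reaches L-position 23 → W
n=31: reaches L-position 24 → W
n=32: reaches L-position 27 → W
n=33: only reaches 31(W), 28(W), 26(W), 25(W), all W → L
n=34: reaches L-position 27 → W
Reading off the rows marked L gives the requested list; there are 10 such values of n.

0, 1, 4, 10, 13, 14, 23, 24, 27, 33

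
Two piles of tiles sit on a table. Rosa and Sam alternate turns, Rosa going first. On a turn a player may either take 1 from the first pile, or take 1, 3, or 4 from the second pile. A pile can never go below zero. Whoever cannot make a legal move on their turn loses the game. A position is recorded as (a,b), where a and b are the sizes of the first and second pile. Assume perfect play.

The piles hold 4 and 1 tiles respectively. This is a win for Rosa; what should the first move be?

Move to (3,1).

Positions with no move are L. A position that does have a move is losing for the player to move precisely when every available move leads to a winning position for the opponent. Fill in the labels:
No move ever increases a pile, so every position that can arise here has a ≤ 4 and b ≤ 1; it is enough to label the cells with 0 ≤ a ≤ 4 and 0 ≤ b ≤ 1.
Every move lowers a or b (never raises either), so fill the grid row by row in increasing a, and left to right within a row: each cell's successors are then already labelled.
      b=0  b=1
a=0:    L    W
a=1:    W    L
a=2:    L    W
a=3:    W    L
a=4:    L    W
Cells with no legal move (terminal, hence L): (0,0).
The remaining L cells, each justified by listing all of its moves:
(1,1): only reaches (0,1)(W), (1,0)(W), all W → L
(2,0): only reaches (1,0)(W), which is W → L
(3,1): only reaches (2,1)(W), (3,0)(W), all W → L
(4,0): only reaches (3,0)(W), which is W → L
Every other cell has at least one move into one of the L cells above, so it is W.
From (4,1), the L positions reachable in one move are: (3,1), (4,0). Any move reaching one of these is winning.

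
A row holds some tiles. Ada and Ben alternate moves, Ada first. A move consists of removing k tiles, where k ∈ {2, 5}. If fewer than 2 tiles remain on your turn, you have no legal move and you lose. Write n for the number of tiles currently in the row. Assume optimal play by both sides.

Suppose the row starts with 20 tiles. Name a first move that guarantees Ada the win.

Build the W/L table. Terminal = L. A non-terminal position is W if it has a move to some L; otherwise it is L.
n=0: no move → L
n=1: no move → L
n=2: →0(L), so W
n=3: →1(L), so W
n=4: →2(W) only, which is W, so L
n=5: →0(L), so W
n=6: →4(L), so W
n=7: →5(W), 2(W) — all W, so L
n=8: →6(W), 3(W) — all W, so L
n=9: →7(L), so W
n=10: →8(L), so W
n=11: →9(W), 6(W) — all W, so L
n=12: →7(L), so W
n=13: →11(L), so W
n=14: →12(W), 9(W) — all W, so L
n=15: →13(W), 10(W) — all W, so L
n=16: →14(L), so W
n=17: →15(L), so W
n=18: →16(W), 13(W) — all W, so L
n=19: →14(L), so W
n=20: →18(L), so W
From 20, the L positions reachable in one move are: 18, 15. Any move reaching one of these is winning.

Remove 2, leaving 18.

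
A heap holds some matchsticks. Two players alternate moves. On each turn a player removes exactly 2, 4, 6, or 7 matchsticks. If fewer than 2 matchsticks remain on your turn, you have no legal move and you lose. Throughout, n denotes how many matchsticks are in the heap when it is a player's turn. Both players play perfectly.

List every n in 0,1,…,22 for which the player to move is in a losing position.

Label each position W (a win for the player to move) or L (a loss). A position with no legal move is L; any other position is W exactly when some move reaches an L, and L when every move reaches a W.
n=0: no move → L
n=1: no move → L
n=2: →0(L), so W
n=3: →1(L), so W
n=4: →0(L), so W
n=5: →1(L), so W
n=6: →0(L), so W
n=7: →1(L), so W
n=8: →1(L), so W
n=9: →7(W), 5(W), 3(W), 2(W) — all W, so L
n=10: →8(W), 6(W), 4(W), 3(W) — all W, so L
n=11: →9(L), so W
n=12: →10(L), so W
n=13: →9(L), so W
n=14: →10(L), so W
n=15: →9(L), so W
n=16: →10(L), so W
n=17: →10(L), so W
n=18: →16(W), 14(W), 12(W), 11(W) — all W, so L
n=19: →17(W), 15(W), 13(W), 12(W) — all W, so L
n=20: →18(L), so W
n=21: →19(L), so W
n=22: →18(L), so W
Reading off the rows marked L gives the requested list; there are 6 such values of n.

0, 1, 9, 10, 18, 19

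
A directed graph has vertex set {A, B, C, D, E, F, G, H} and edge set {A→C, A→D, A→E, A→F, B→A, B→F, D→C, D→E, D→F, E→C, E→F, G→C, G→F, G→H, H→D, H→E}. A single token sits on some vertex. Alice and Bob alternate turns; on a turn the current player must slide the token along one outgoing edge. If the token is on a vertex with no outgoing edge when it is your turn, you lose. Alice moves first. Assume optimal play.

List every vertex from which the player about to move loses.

C, F, H

Classify positions by backward induction: terminal positions (no move available) are L. From any other position, the mover wins iff some move reaches an L.
Every edge goes from a vertex to one that appears earlier in the order C, F, E, D, A, H, G, B, so processing vertices in that order labels each vertex after all of its successors.
C: no outgoing edge → L
F: no outgoing edge → L
E: can move to F, which is L ⇒ W
D: can move to F, which is L ⇒ W
A: can move to F, which is L ⇒ W
H: moves to D(W), E(W); every one is W ⇒ L
G: can move to H, which is L ⇒ W
B: can move to F, which is L ⇒ W
The losing starting vertices are exactly the entries labelled L in this table (3 of them).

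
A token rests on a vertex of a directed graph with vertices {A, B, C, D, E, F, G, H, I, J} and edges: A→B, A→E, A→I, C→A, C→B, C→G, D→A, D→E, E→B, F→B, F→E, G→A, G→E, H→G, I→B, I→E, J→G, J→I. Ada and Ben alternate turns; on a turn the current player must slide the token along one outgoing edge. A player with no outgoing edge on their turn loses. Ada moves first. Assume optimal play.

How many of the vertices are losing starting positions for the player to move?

Label each position W (a win for the player to move) or L (a loss). A position with no legal move is L; any other position is W exactly when some move reaches an L, and L when every move reaches a W.
Every edge goes from a vertex to one that appears earlier in the order B, E, I, A, D, G, C, H, J, F, so processing vertices in that order labels each vertex after all of its successors.
B: no outgoing edge → L
E: can move to B, which is L ⇒ W
I: can move to B, which is L ⇒ W
A: can move to B, which is L ⇒ W
D: moves to A(W), E(W); every one is W ⇒ L
G: moves to A(W), E(W); every one is W ⇒ L
C: can move to G, which is L ⇒ W
H: can move to G, which is L ⇒ W
J: can move to G, which is L ⇒ W
F: can move to B, which is L ⇒ W
The L vertices are B, D, G; that is 3 in all.

3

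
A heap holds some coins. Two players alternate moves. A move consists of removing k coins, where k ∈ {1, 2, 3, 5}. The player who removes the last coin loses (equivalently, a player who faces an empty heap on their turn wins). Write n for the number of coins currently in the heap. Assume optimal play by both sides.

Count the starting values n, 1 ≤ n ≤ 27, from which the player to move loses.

Compute win/loss labels from the base case upward. A position with no move is W. Any other position is W if it can reach an L in one move, else L.
n=0: no move; the opponent has just taken the last coin and therefore loses → W
n=1: L (sole option 0(W) is W)
n=2: W (go to 1, an L position)
n=3: W (go to 1, an L position)
n=4: W (go to 1, an L position)
n=5: L (options 4(W), 3(W), 2(W), 0(W) are all W)
n=6: W (go to 5, an L position)
n=7: W (go to 5, an L position)
n=8: W (go to 5, an L position)
n=9: L (options 8(W), 7(W), 6(W), 4(W) are all W)
n=10: W (go to 9, an L position)
n=11: W (go to 9, an L position)
n=12: W (go to 9, an L position)
n=13: L (options 12(W), 11(W), 10(W), 8(W) are all W)
n=14: W (go to 13, an L position)
n=15: W (go to 13, an L position)
n=16: W (go to 13, an L position)
n=17: L (options 16(W), 15(W), 14(W), 12(W) are all W)
n=18: W (go to 17, an L position)
n=19: W (go to 17, an L position)
n=20: W (go to 17, an L position)
n=21: L (options 20(W), 19(W), 18(W), 16(W) are all W)
n=22: W (go to 21, an L position)
n=23: W (go to 21, an L position)
n=24: W (go to 21, an L position)
n=25: L (options 24(W), 23(W), 22(W), 20(W) are all W)
n=26: W (go to 25, an L position)
n=27: W (go to 25, an L position)
L entries with 1 ≤ n ≤ 27 (the range starts at n=1): n = 1, 5, 9, 13, 17, 21, 25; that makes 7.

7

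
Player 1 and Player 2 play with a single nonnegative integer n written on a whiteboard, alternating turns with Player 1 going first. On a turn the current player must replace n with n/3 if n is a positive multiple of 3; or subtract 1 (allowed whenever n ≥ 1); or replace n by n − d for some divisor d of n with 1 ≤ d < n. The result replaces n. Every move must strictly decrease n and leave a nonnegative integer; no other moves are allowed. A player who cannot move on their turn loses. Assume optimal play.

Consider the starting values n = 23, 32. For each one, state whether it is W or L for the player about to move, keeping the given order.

23: L, 32: W

Label each position W (a win for the player to move) or L (a loss). A position with no legal move is L; any other position is W exactly when some move reaches an L, and L when every move reaches a W.
n=0: no move → L
n=1: W (go to 0, an L position)
n=2: L (sole option 1(W) is W)
n=3: W (go to 2, an L position)
n=4: W (go to 2, an L position)
n=5: L (sole option 4(W) is W)
n=6: W (go to 2, an L position)
n=7: L (sole option 6(W) is W)
n=8: W (go to 7, an L position)
n=9: L (options 3(W), 6(W), 8(W) are all W)
n=10: W (go to 5, an L position)
n=11: L (sole option 10(W) is W)
n=12: W (go to 9, an L position)
n=13: L (sole option 12(W) is W)
n=14: W (go to 7, an L position)
n=15: W (go to 5, an L position)
n=16: L (options 8(W), 12(W), 14(W), 15(W) are all W)
n=17: W (go to 16, an L position)
n=18: W (go to 9, an L position)
n=19: L (sole option 18(W) is W)
n=20: W (go to 16, an L position)
n=21: W (go to 7, an L position)
n=22: W (go to 11, an L position)
n=23: L (sole option 22(W) is W)
n=24: W (go to 16, an L position)
n=25: L (options 20(W), 24(W) are all W)
n=26: W (go to 13, an L position)
n=27: W (go to 9, an L position)
n=28: L (options 14(W), 21(W), 24(W), 26(W), 27(W) are all W)
n=29: W (go to 28, an L position)
n=30: W (go to 25, an L position)
n=31: L (sole option 30(W) is W)
n=32: W (go to 16, an L position)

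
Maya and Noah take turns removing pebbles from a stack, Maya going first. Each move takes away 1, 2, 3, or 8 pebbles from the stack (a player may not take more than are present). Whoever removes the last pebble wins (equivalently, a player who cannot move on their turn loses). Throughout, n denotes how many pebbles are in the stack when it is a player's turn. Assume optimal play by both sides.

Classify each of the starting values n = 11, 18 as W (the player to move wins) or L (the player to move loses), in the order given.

11: W, 18: L

Positions with no move are L. A position that does have a move is losing for the player to move precisely when every available move leads to a winning position for the opponent. Fill in the labels:
n=0: no move → L
n=1: W (go to 0, an L position)
n=2: W (go to 0, an L position)
n=3: W (go to 0, an L position)
n=4: L (options 3(W), 2(W), 1(W) are all W)
n=5: W (go to 4, an L position)
n=6: W (go to 4, an L position)
n=7: W (go to 4, an L position)
n=8: W (go to 0, an L position)
n=9: L (options 8(W), 7(W), 6(W), 1(W) are all W)
n=10: W (go to 9, an L position)
n=11: W (go to 9, an L position)
n=12: W (go to 9, an L position)
n=13: L (options 12(W), 11(W), 10(W), 5(W) are all W)
n=14: W (go to 13, an L position)
n=15: W (go to 13, an L position)
n=16: W (go to 13, an L position)
n=17: W (go to 9, an L position)
n=18: L (options 17(W), 16(W), 15(W), 10(W) are all W)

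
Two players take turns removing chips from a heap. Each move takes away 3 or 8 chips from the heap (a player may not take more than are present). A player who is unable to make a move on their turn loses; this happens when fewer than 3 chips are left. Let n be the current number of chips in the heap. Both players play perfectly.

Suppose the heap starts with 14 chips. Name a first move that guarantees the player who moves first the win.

Remove 3, leaving 11.

Classify positions by backward induction: terminal positions (no move available) are L. From any other position, the mover wins iff some move reaches an L.
n=0: no move → L
n=1: no move → L
n=2: no move → L
n=3: →0(L), so W
n=4: →1(L), so W
n=5: →2(L), so W
n=6: →3(W) only, which is W, so L
n=7: →4(W) only, which is W, so L
n=8: →0(L), so W
n=9: →6(L), so W
n=10: →7(L), so W
n=11: →8(W), 3(W) — all W, so L
n=12: →9(W), 4(W) — all W, so L
n=13: →10(W), 5(W) — all W, so L
n=14: →11(L), so W
From 14, the L positions reachable in one move are: 11, 6. Any move reaching one of these is winning.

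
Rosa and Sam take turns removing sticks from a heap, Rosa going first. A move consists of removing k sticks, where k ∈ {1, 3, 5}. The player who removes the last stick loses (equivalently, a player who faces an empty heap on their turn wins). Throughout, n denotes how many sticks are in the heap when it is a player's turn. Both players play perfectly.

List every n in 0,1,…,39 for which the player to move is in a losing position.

1, 3, 5, 7, 9, 11, 13, 15, 17, 19, 21, 23, 25, 27, 29, 31, 33, 35, 37, 39

Compute win/loss labels from the base case upward. A position with no move is W. Any other position is W if it can reach an L in one move, else L.
n=0: no move; the opponent has just taken the last stick and therefore loses → W
n=1: the only move is to 0(W), a W ⇒ L
n=2: can move to 1, which is L ⇒ W
n=3: moves to 2(W), 0(W); every one is W ⇒ L
n=4: can move to 3, which is L ⇒ W
n=5: moves to 4(W), 2(W), 0(W); every one is W ⇒ L
n=6: can move to 5, which is L ⇒ W
n=7: moves to 6(W), 4(W), 2(W); every one is W ⇒ L
n=8: can move to 7, which is L ⇒ W
n=9: moves to 8(W), 6(W), 4(W); every one is W ⇒ L
n=10: can move to 9, which is L ⇒ W
n=11: moves to 10(W), 8(W), 6(W); every one is W ⇒ L
n=12: can move to 11, which is L ⇒ W
n=13: moves to 12(W), 10(W), 8(W); every one is W ⇒ L
n=14: can move to 13, which is L ⇒ W
n=15: moves to 14(W), 12(W), 10(W); every one is W ⇒ L
n=16: can move to 15, which is L ⇒ W
n=17: moves to 16(W), 14(W), 12(W); every one is W ⇒ L
n=18: can move to 17, which is L ⇒ W
n=19: moves to 18(W), 16(W), 14(W); every one is W ⇒ L
n=20: can move to 19, which is L ⇒ W
n=21: moves to 20(W), 18(W), 16(W); every one is W ⇒ L
n=22: can move to 21, which is L ⇒ W
n=23: moves to 22(W), 20(W), 18(W); every one is W ⇒ L
n=24: can move to 23, which is L ⇒ W
n=25: moves to 24(W), 22(W), 20(W); every one is W ⇒ L
n=26: can move to 25, which is L ⇒ W
n=27: moves to 26(W), 24(W), 22(W); every one is W ⇒ L
n=28: can move to 27, which is L ⇒ W
n=29: moves to 28(W), 26(W), 24(W); every one is W ⇒ L
n=30: can move to 29, which is L ⇒ W
n=31: moves to 30(W), 28(W), 26(W); every one is W ⇒ L
n=32: can move to 31, which is L ⇒ W
n=33: moves to 32(W), 30(W), 28(W); every one is W ⇒ L
n=34: can move to 33, which is L ⇒ W
n=35: moves to 34(W), 32(W), 30(W); every one is W ⇒ L
n=36: can move to 35, which is L ⇒ W
n=37: moves to 36(W), 34(W), 32(W); every one is W ⇒ L
n=38: can move to 37, which is L ⇒ W
n=39: moves to 38(W), 36(W), 34(W); every one is W ⇒ L
The losing starting values of n are exactly the entries labelled L in this table (20 of them).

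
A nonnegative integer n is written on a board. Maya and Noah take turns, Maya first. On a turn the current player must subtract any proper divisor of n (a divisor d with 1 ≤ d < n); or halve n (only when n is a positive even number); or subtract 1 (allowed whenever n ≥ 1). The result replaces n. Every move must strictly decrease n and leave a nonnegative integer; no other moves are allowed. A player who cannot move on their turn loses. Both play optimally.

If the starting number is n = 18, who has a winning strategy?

Maya wins.

Label each position W (a win for the player to move) or L (a loss). A position with no legal move is L; any other position is W exactly when some move reaches an L, and L when every move reaches a W.
n=0: no move → L
n=1: can move to 0, which is L ⇒ W
n=2: the only move is to 1(W), a W ⇒ L
n=3: can move to 2, which is L ⇒ W
n=4: can move to 2, which is L ⇒ W
n=5: the only move is to 4(W), a W ⇒ L
n=6: can move to 5, which is L ⇒ W
n=7: the only move is to 6(W), a W ⇒ L
n=8: can move to 7, which is L ⇒ W
n=9: moves to 6(W), 8(W); every one is W ⇒ L
n=10: can move to 5, which is L ⇒ W
n=11: the only move is to 10(W), a W ⇒ L
n=12: can move to 9, which is L ⇒ W
n=13: the only move is to 12(W), a W ⇒ L
n=14: can move to 7, which is L ⇒ W
n=15: moves to 10(W), 12(W), 14(W); every one is W ⇒ L
n=16: can move to 15, which is L ⇒ W
n=17: the only move is to 16(W), a W ⇒ L
n=18: can move to 9, which is L ⇒ W
From 18 Maya can move to 9, reaching an L position.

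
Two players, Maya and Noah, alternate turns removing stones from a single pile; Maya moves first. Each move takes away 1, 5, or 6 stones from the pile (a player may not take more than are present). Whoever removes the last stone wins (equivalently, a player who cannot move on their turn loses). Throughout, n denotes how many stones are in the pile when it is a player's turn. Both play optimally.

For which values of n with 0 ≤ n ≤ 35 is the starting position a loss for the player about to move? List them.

0, 2, 4, 11, 13, 15, 22, 24, 26, 33, 35

Work bottom-up. With no move the player to move loses. Otherwise the position is W if at least one move leads to an L position for the opponent, and L if every move leads to a W.
n=0: no move → L
n=1: can move to 0, which is L ⇒ W
n=2: the only move is to 1(W), a W ⇒ L
n=3: can move to 2, which is L ⇒ W
n=4: the only move is to 3(W), a W ⇒ L
n=5: can move to 4, which is L ⇒ W
n=6: can move to 0, which is L ⇒ W
n=7: can move to 2, which is L ⇒ W
n=8: can move to 2, which is L ⇒ W
n=9: can move to 4, which is L ⇒ W
n=10: can move to 4, which is L ⇒ W
n=11: moves to 10(W), 6(W), 5(W); every one is W ⇒ L
n=12: can move to 11, which is L ⇒ W
n=13: moves to 12(W), 8(W), 7(W); every one is W ⇒ L
n=14: can move to 13, which is L ⇒ W
n=15: moves to 14(W), 10(W), 9(W); every one is W ⇒ L
n=16: can move to 15, which is L ⇒ W
n=17: can move to 11, which is L ⇒ W
n=18: can move to 13, which is L ⇒ W
n=19: can move to 13, which is L ⇒ W
n=20: can move to 15, which is L ⇒ W
n=21: can move to 15, which is L ⇒ W
n=22: moves to 21(W), 17(W), 16(W); every one is W ⇒ L
n=23: can move to 22, which is L ⇒ W
n=24: moves to 23(W), 19(W), 18(W); every one is W ⇒ L
n=25: can move to 24, which is L ⇒ W
n=26: moves to 25(W), 21(W), 20(W); every one is W ⇒ L
n=27: can move to 26, which is L ⇒ W
n=28: can move to 22, which is L ⇒ W
n=29: can move to 24, which is L ⇒ W
n=30: can move to 24, which is L ⇒ W
n=31: can move to 26, which is L ⇒ W
n=32: can move to 26, which is L ⇒ W
n=33: moves to 32(W), 28(W), 27(W); every one is W ⇒ L
n=34: can move to 33, which is L ⇒ W
n=35: moves to 34(W), 30(W), 29(W); every one is W ⇒ L
The losing starting values of n are exactly the entries labelled L in this table (11 of them).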